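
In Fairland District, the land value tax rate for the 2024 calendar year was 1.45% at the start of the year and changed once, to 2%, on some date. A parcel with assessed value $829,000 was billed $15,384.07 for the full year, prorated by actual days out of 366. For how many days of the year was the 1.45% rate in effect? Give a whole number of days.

96 days

Let d = days at the first rate; then 366 − d days at the second rate.
$829,000 × [1.45%·d + 2%·(366−d)] / 366 = $15,384.07
Solving gives d = 96, so the new rate took effect on 6 Apr 2024.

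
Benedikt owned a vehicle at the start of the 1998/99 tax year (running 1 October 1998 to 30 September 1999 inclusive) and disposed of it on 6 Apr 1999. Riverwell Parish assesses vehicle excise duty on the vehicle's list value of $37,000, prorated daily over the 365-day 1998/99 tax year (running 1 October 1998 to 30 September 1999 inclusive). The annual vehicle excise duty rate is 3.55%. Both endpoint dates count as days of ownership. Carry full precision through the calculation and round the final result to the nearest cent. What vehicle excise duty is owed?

$676.54

Days held (1 Oct 1998 – 6 Apr 1999): 188 out of 365
Tax = $37,000 × 3.55% × 188/365 = $676.5425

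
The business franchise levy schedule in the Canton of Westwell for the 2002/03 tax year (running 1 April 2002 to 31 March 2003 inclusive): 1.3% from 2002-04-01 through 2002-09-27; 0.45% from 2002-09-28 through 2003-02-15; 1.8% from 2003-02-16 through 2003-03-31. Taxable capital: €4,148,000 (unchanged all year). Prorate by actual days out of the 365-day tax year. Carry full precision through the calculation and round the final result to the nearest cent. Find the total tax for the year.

€42,803.95

2002-04-01 to 2002-09-27: 180 days at 1.3% → €4,148,000 × 1.3% × 180/365 = €26,592.6575
2002-09-28 to 2003-02-15: 141 days at 0.45% → €4,148,000 × 0.45% × 141/365 = €7,210.7014
2003-02-16 to 2003-03-31: 44 days at 1.8% → €4,148,000 × 1.8% × 44/365 = €9,000.5918
Total = €42,803.9507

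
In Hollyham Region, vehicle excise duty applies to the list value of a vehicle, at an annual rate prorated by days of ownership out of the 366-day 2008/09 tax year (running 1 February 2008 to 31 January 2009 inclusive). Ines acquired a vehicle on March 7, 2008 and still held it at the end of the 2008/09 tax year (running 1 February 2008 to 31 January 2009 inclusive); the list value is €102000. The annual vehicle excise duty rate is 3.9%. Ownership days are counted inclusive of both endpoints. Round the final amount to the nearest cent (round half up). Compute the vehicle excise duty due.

Days held (March 7, 2008 – January 31, 2009): 331 out of 366
Tax = €102000 × 3.9% × 331/366 = €3597.5902

€3597.59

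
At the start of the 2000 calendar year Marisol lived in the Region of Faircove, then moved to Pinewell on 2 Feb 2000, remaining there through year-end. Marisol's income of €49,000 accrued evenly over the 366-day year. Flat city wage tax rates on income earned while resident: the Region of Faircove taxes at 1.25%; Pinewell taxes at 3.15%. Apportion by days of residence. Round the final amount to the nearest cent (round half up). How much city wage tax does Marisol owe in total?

The Region of Faircove, 1 Jan – 1 Feb 2000: 32 days → €49,000 × 1.25% × 32/366 = €53.5519
Pinewell, 2 Feb – 31 Dec 2000: 334 days → €49,000 × 3.15% × 334/366 = €1,408.5492
Total = €1,462.1011

€1,462.10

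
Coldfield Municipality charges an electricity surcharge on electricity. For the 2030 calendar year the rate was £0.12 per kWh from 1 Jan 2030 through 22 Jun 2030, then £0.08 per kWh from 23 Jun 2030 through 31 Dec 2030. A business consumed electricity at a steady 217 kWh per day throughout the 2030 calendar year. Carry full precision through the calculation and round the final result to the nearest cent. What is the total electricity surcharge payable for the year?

£7838.04

1 Jan – 22 Jun 2030: 173 days × 217 kWh/day = 37,541 kWh at £0.12/kWh → £4504.92
23 Jun – 31 Dec 2030: 192 days × 217 kWh/day = 41,664 kWh at £0.08/kWh → £3333.12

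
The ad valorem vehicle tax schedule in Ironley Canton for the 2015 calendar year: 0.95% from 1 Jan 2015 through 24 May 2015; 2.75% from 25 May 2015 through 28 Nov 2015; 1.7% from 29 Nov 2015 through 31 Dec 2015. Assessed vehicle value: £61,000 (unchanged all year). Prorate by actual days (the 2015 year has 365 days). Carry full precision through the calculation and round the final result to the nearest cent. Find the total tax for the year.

1 Jan – 24 May 2015: 144 days at 0.95% → £61,000 × 0.95% × 144/365 = £228.6247
25 May – 28 Nov 2015: 188 days at 2.75% → £61,000 × 2.75% × 188/365 = £864.0274
29 Nov – 31 Dec 2015: 33 days at 1.7% → £61,000 × 1.7% × 33/365 = £93.7562
Total = £1,186.4082

£1,186.41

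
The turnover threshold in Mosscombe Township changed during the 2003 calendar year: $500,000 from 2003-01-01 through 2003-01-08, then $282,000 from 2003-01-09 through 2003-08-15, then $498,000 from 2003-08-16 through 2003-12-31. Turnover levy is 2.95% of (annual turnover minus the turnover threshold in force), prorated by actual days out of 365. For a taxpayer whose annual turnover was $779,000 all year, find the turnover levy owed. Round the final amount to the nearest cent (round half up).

2003-01-01 to 2003-01-08: 8 days, exemption $500,000 → ($779,000 − $500,000) × 2.95% × 8/365 = $180.3945
2003-01-09 to 2003-08-15: 219 days, exemption $282,000 → ($779,000 − $282,000) × 2.95% × 219/365 = $8,796.9000
2003-08-16 to 2003-12-31: 138 days, exemption $498,000 → ($779,000 − $498,000) × 2.95% × 138/365 = $3,134.1123
Total = $12,111.4068

$12,111.41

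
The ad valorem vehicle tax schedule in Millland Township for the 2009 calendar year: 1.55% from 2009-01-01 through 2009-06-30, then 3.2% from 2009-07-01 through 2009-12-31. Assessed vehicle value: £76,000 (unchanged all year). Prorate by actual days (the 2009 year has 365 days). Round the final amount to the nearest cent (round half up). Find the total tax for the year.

2009-01-01 to 2009-06-30: 181 days at 1.55% → £76,000 × 1.55% × 181/365 = £584.1589
2009-07-01 to 2009-12-31: 184 days at 3.2% → £76,000 × 3.2% × 184/365 = £1,225.9945
Total = £1,810.1534

£1,810.15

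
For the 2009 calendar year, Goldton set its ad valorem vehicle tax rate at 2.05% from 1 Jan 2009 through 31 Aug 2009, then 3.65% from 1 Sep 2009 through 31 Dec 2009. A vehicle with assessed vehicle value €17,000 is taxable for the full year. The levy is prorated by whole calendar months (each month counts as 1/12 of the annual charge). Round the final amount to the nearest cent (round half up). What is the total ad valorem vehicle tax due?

1 Jan – 31 Aug 2009: 8 months at 2.05% → €17,000 × 2.05% × 8/12 = €232.3333
1 Sep – 31 Dec 2009: 4 months at 3.65% → €17,000 × 3.65% × 4/12 = €206.8333
Total = €439.1667

€439.17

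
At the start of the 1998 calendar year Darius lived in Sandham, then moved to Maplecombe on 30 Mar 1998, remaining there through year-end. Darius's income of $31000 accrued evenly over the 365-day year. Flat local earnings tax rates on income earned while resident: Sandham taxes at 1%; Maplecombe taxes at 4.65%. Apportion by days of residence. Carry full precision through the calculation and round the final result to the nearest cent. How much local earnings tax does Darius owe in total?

Sandham, 1 Jan – 29 Mar 1998: 88 days → $31000 × 1% × 88/365 = $74.7397
Maplecombe, 30 Mar – 31 Dec 1998: 277 days → $31000 × 4.65% × 277/365 = $1093.9603
Total = $1168.7000

$1168.70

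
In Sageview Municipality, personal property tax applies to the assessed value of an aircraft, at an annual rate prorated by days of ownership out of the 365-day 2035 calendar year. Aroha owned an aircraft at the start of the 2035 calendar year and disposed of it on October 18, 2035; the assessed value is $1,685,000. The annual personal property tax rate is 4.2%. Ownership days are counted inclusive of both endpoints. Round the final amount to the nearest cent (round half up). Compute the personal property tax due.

Days held (January 1 – October 18, 2035): 291 out of 365
Tax = $1,685,000 × 4.2% × 291/365 = $56,422.1096

$56,422.11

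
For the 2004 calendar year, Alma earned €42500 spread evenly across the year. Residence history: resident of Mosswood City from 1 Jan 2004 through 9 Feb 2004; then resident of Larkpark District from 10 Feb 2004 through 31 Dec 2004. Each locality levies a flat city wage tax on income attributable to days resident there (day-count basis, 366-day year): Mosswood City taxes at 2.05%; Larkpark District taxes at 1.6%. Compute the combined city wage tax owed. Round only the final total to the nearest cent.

€700.90

Mosswood City, 1 Jan – 9 Feb 2004: 40 days → €42500 × 2.05% × 40/366 = €95.2186
Larkpark District, 10 Feb – 31 Dec 2004: 326 days → €42500 × 1.6% × 326/366 = €605.6831
Total = €700.9016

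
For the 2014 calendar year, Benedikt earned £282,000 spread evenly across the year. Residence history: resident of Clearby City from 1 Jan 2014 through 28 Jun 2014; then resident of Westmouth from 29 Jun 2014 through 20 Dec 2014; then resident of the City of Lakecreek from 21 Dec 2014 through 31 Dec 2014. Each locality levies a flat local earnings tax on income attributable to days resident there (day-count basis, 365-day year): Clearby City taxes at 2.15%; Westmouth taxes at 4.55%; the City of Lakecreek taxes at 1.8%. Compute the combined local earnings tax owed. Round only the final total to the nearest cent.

Clearby City, 1 Jan – 28 Jun 2014: 179 days → £282,000 × 2.15% × 179/365 = £2,973.3616
Westmouth, 29 Jun – 20 Dec 2014: 175 days → £282,000 × 4.55% × 175/365 = £6,151.8493
The City of Lakecreek, 21 Dec – 31 Dec 2014: 11 days → £282,000 × 1.8% × 11/365 = £152.9753
Total = £9,278.1863

£9,278.19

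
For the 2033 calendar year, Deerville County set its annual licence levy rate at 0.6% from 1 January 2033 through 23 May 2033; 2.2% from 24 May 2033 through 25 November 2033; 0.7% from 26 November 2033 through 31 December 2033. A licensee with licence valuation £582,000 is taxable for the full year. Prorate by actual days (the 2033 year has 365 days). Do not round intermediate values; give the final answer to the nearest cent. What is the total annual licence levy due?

£8,294.70

1 January – 23 May 2033: 143 days at 0.6% → £582,000 × 0.6% × 143/365 = £1,368.0986
24 May – 25 November 2033: 186 days at 2.2% → £582,000 × 2.2% × 186/365 = £6,524.7781
26 November – 31 December 2033: 36 days at 0.7% → £582,000 × 0.7% × 36/365 = £401.8192
Total = £8,294.6959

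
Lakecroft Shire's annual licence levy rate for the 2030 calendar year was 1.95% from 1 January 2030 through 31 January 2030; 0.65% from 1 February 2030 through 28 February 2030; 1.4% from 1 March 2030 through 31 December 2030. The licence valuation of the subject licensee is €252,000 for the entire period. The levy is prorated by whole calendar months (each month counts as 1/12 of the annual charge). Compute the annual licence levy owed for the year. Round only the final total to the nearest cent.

€3,486.00

1 January – 31 January 2030: 1 month at 1.95% → €252,000 × 1.95% × 1/12 = €409.5000
1 February – 28 February 2030: 1 month at 0.65% → €252,000 × 0.65% × 1/12 = €136.5000
1 March – 31 December 2030: 10 months at 1.4% → €252,000 × 1.4% × 10/12 = €2,940.0000
Total = €3,486.0000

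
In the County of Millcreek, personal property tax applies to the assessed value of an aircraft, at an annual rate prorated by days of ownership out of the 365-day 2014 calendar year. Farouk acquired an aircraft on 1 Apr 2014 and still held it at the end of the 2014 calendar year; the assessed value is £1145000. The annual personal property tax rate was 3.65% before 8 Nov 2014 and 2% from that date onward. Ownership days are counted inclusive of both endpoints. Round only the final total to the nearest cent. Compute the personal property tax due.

£28692.45

1 Apr – 7 Nov 2014: 221 days at 3.65% → £1145000 × 3.65% × 221/365 = £25304.5000
8 Nov – 31 Dec 2014: 54 days at 2% → £1145000 × 2% × 54/365 = £3387.9452
Total = £28692.4452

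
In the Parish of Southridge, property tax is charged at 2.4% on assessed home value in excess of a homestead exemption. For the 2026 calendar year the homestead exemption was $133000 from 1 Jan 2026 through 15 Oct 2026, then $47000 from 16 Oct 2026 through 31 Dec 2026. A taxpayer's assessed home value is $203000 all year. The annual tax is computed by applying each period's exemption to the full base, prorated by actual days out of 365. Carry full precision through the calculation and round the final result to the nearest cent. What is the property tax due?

$2115.42

1 Jan – 15 Oct 2026: 288 days, exemption $133000 → ($203000 − $133000) × 2.4% × 288/365 = $1325.5890
16 Oct – 31 Dec 2026: 77 days, exemption $47000 → ($203000 − $47000) × 2.4% × 77/365 = $789.8301
Total = $2115.4192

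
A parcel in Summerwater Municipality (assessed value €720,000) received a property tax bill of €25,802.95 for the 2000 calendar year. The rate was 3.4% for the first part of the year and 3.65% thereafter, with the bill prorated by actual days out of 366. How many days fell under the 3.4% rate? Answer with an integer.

Let d = days at the first rate; then 366 − d days at the second rate.
€720,000 × [3.4%·d + 3.65%·(366−d)] / 366 = €25,802.95
Solving gives d = 97, so the new rate took effect on 7 April 2000.

97 days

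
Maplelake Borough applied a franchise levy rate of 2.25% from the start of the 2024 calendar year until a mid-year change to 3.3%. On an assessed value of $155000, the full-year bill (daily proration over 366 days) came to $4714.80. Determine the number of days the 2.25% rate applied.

90 days

Let d = days at the first rate; then 366 − d days at the second rate.
$155000 × [2.25%·d + 3.3%·(366−d)] / 366 = $4714.80
Solving gives d = 90, so the new rate took effect on 31 March 2024.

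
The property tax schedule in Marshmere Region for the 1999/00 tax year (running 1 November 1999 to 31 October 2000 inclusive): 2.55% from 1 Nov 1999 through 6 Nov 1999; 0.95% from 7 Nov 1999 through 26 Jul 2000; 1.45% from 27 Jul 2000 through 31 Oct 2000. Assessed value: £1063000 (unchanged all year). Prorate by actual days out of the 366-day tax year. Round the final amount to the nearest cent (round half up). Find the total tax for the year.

£11785.94

1 Nov – 6 Nov 1999: 6 days at 2.55% → £1063000 × 2.55% × 6/366 = £444.3689
7 Nov 1999 – 26 Jul 2000: 263 days at 0.95% → £1063000 × 0.95% × 263/366 = £7256.5724
27 Jul – 31 Oct 2000: 97 days at 1.45% → £1063000 × 1.45% × 97/366 = £4084.9986
Total = £11785.9399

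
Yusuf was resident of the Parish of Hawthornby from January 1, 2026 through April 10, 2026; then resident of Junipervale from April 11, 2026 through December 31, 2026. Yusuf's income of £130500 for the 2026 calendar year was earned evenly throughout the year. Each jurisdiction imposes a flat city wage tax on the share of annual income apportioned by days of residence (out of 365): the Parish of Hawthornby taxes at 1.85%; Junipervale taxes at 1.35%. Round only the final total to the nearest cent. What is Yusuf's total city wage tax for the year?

The Parish of Hawthornby, January 1 – April 10, 2026: 100 days → £130500 × 1.85% × 100/365 = £661.4384
Junipervale, April 11 – December 31, 2026: 265 days → £130500 × 1.35% × 265/365 = £1279.0788
Total = £1940.5171

£1940.52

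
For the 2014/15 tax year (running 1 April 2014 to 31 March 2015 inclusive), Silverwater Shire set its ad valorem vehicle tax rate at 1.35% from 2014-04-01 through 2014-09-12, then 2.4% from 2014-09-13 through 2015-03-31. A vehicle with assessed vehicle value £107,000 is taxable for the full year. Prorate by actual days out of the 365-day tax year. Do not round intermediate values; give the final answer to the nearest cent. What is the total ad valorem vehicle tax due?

£2,060.12

2014-04-01 to 2014-09-12: 165 days at 1.35% → £107,000 × 1.35% × 165/365 = £652.9932
2014-09-13 to 2015-03-31: 200 days at 2.4% → £107,000 × 2.4% × 200/365 = £1,407.1233
Total = £2,060.1164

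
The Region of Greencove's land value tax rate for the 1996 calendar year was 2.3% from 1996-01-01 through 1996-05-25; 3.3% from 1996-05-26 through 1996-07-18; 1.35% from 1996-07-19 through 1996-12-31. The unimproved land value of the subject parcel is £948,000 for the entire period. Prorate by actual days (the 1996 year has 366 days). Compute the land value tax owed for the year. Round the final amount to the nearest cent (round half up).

1996-01-01 to 1996-05-25: 146 days at 2.3% → £948,000 × 2.3% × 146/366 = £8,697.7705
1996-05-26 to 1996-07-18: 54 days at 3.3% → £948,000 × 3.3% × 54/366 = £4,615.6721
1996-07-19 to 1996-12-31: 166 days at 1.35% → £948,000 × 1.35% × 166/366 = £5,804.5574
Total = £19,118.0000

£19,118.00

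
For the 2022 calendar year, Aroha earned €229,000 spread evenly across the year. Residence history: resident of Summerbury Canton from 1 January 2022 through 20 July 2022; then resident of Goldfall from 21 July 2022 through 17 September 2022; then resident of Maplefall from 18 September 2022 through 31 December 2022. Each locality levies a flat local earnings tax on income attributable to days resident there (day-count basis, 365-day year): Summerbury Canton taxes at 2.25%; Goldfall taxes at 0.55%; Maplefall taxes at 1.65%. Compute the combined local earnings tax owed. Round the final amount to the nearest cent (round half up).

€4,127.96

Summerbury Canton, 1 January – 20 July 2022: 201 days → €229,000 × 2.25% × 201/365 = €2,837.4041
Goldfall, 21 July – 17 September 2022: 59 days → €229,000 × 0.55% × 59/365 = €203.5904
Maplefall, 18 September – 31 December 2022: 105 days → €229,000 × 1.65% × 105/365 = €1,086.9658
Total = €4,127.9603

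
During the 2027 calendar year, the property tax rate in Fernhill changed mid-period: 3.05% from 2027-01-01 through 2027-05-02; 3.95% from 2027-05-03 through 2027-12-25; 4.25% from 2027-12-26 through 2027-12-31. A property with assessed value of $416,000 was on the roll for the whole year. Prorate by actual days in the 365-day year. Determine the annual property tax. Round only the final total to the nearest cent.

2027-01-01 to 2027-05-02: 122 days at 3.05% → $416,000 × 3.05% × 122/365 = $4,240.9205
2027-05-03 to 2027-12-25: 237 days at 3.95% → $416,000 × 3.95% × 237/365 = $10,669.5452
2027-12-26 to 2027-12-31: 6 days at 4.25% → $416,000 × 4.25% × 6/365 = $290.6301
Total = $15,201.0959

$15,201.10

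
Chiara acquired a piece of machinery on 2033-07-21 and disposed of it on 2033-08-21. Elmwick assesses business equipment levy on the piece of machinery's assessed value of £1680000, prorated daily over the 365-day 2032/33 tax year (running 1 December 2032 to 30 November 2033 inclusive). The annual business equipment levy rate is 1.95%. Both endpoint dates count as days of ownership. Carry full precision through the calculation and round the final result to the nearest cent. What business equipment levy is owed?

£2872.11

Days held (2033-07-21 to 2033-08-21): 32 out of 365
Tax = £1680000 × 1.95% × 32/365 = £2872.1096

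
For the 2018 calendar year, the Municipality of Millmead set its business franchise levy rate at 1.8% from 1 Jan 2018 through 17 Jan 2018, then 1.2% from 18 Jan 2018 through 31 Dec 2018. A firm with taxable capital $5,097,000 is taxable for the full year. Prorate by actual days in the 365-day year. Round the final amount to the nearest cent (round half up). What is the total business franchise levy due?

$62,588.37

1 Jan – 17 Jan 2018: 17 days at 1.8% → $5,097,000 × 1.8% × 17/365 = $4,273.1014
18 Jan – 31 Dec 2018: 348 days at 1.2% → $5,097,000 × 1.2% × 348/365 = $58,315.2658
Total = $62,588.3671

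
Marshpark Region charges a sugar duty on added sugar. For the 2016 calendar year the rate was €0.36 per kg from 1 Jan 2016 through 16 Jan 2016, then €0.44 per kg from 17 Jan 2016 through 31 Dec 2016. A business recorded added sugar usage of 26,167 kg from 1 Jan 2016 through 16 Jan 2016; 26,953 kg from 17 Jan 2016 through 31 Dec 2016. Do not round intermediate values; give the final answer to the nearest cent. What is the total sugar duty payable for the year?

1 Jan – 16 Jan 2016: 26,167 kg at €0.36/kg → €9420.12
17 Jan – 31 Dec 2016: 26,953 kg at €0.44/kg → €11859.32

€21279.44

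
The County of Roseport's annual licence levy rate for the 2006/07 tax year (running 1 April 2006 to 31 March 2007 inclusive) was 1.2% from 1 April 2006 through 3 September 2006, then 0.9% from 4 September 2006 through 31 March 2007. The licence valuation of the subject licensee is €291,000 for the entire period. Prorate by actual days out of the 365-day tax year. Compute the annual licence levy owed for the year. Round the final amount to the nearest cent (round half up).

€2,992.12

1 April – 3 September 2006: 156 days at 1.2% → €291,000 × 1.2% × 156/365 = €1,492.4712
4 September 2006 – 31 March 2007: 209 days at 0.9% → €291,000 × 0.9% × 209/365 = €1,499.6466
Total = €2,992.1178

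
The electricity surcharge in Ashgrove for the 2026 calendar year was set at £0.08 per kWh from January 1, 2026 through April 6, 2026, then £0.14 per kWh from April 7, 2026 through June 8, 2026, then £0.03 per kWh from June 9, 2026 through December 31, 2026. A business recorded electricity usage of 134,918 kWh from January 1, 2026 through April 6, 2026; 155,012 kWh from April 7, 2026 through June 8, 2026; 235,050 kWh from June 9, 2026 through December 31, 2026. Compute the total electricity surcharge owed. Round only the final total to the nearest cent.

£39,546.62

January 1 – April 6, 2026: 134,918 kWh at £0.08/kWh → £10,793.44
April 7 – June 8, 2026: 155,012 kWh at £0.14/kWh → £21,701.68
June 9 – December 31, 2026: 235,050 kWh at £0.03/kWh → £7,051.50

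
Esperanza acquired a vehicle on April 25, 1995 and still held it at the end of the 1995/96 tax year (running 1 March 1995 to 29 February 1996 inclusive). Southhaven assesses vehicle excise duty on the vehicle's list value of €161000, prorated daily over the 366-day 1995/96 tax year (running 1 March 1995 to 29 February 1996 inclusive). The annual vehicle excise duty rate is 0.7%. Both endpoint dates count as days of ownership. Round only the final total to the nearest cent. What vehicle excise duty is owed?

€957.64

Days held (April 25, 1995 – February 29, 1996): 311 out of 366
Tax = €161000 × 0.7% × 311/366 = €957.6421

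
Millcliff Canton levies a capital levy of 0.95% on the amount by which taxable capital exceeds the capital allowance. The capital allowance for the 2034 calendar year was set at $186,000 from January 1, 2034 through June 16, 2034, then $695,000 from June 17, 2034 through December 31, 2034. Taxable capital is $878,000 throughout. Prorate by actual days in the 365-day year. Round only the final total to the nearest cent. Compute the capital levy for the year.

January 1 – June 16, 2034: 167 days, exemption $186,000 → ($878,000 − $186,000) × 0.95% × 167/365 = $3,007.8301
June 17 – December 31, 2034: 198 days, exemption $695,000 → ($878,000 − $695,000) × 0.95% × 198/365 = $943.0767
Total = $3,950.9068

$3,950.91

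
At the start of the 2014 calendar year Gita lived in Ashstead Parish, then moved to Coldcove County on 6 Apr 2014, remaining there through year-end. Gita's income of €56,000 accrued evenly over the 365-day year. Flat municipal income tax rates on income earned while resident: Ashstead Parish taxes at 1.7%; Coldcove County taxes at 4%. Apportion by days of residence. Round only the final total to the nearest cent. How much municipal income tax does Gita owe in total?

€1,904.77

Ashstead Parish, 1 Jan – 5 Apr 2014: 95 days → €56,000 × 1.7% × 95/365 = €247.7808
Coldcove County, 6 Apr – 31 Dec 2014: 270 days → €56,000 × 4% × 270/365 = €1,656.9863
Total = €1,904.7671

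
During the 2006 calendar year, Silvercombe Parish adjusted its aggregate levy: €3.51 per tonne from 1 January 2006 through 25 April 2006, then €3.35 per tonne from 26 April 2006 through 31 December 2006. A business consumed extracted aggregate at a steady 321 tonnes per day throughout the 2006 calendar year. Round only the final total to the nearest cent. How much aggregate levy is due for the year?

1 January – 25 April 2006: 115 days × 321 tonnes/day = 36,915 tonnes at €3.51/tonne → €129,571.65
26 April – 31 December 2006: 250 days × 321 tonnes/day = 80,250 tonnes at €3.35/tonne → €268,837.50

€398,409.15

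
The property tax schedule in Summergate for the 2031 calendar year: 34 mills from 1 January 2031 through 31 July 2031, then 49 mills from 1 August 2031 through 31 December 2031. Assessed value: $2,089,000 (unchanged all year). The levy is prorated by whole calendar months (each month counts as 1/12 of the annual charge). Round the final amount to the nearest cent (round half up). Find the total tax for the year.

1 January – 31 July 2031: 7 months at 34 mills → $2,089,000 × 3.4% × 7/12 = $41,431.8333
1 August – 31 December 2031: 5 months at 49 mills → $2,089,000 × 4.9% × 5/12 = $42,650.4167
Total = $84,082.2500

$84,082.25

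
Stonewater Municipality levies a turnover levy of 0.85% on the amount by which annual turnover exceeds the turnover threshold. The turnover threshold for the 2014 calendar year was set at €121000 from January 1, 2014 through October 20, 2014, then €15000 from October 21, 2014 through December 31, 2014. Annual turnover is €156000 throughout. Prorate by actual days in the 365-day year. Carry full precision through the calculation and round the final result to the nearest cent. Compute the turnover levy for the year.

€475.23

January 1 – October 20, 2014: 293 days, exemption €121000 → (€156000 − €121000) × 0.85% × 293/365 = €238.8151
October 21 – December 31, 2014: 72 days, exemption €15000 → (€156000 − €15000) × 0.85% × 72/365 = €236.4164
Total = €475.2315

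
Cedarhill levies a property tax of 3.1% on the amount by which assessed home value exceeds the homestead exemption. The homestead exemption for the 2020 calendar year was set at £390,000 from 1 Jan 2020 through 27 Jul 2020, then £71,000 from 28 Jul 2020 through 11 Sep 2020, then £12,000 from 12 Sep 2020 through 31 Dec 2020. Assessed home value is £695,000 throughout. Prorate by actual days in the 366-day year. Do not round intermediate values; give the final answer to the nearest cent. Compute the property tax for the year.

1 Jan – 27 Jul 2020: 209 days, exemption £390,000 → (£695,000 − £390,000) × 3.1% × 209/366 = £5,399.1667
28 Jul – 11 Sep 2020: 46 days, exemption £71,000 → (£695,000 − £71,000) × 3.1% × 46/366 = £2,431.2131
12 Sep – 31 Dec 2020: 111 days, exemption £12,000 → (£695,000 − £12,000) × 3.1% × 111/366 = £6,421.3197
Total = £14,251.6995

£14,251.70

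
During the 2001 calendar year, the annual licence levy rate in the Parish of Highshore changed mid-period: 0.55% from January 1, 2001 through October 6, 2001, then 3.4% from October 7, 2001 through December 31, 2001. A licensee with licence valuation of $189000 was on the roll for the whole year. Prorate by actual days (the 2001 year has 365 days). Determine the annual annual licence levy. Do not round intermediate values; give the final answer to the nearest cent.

January 1 – October 6, 2001: 279 days at 0.55% → $189000 × 0.55% × 279/365 = $794.5767
October 7 – December 31, 2001: 86 days at 3.4% → $189000 × 3.4% × 86/365 = $1514.0712
Total = $2308.6479

$2308.65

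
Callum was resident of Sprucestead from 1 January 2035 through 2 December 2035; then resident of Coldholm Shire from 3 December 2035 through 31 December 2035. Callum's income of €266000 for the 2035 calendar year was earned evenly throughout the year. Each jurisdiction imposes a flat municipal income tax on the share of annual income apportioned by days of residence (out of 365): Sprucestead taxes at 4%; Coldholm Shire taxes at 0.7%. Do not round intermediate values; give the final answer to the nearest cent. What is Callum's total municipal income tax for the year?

€9942.57

Sprucestead, 1 January – 2 December 2035: 336 days → €266000 × 4% × 336/365 = €9794.6301
Coldholm Shire, 3 December – 31 December 2035: 29 days → €266000 × 0.7% × 29/365 = €147.9397
Total = €9942.5699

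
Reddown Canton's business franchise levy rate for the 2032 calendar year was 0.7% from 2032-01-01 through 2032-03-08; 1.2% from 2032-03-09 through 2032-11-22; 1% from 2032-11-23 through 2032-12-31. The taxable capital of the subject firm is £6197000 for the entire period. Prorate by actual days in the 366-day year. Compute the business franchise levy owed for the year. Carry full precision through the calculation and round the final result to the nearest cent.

£67286.55

2032-01-01 to 2032-03-08: 68 days at 0.7% → £6197000 × 0.7% × 68/366 = £8059.4863
2032-03-09 to 2032-11-22: 259 days at 1.2% → £6197000 × 1.2% × 259/366 = £52623.7049
2032-11-23 to 2032-12-31: 39 days at 1% → £6197000 × 1% × 39/366 = £6603.3607
Total = £67286.5519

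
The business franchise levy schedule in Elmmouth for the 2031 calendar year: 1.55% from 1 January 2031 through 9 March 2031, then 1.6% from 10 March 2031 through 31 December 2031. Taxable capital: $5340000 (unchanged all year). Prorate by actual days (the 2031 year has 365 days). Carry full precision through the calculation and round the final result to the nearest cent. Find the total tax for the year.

1 January – 9 March 2031: 68 days at 1.55% → $5340000 × 1.55% × 68/365 = $15420.1644
10 March – 31 December 2031: 297 days at 1.6% → $5340000 × 1.6% × 297/365 = $69522.4110
Total = $84942.5753

$84942.58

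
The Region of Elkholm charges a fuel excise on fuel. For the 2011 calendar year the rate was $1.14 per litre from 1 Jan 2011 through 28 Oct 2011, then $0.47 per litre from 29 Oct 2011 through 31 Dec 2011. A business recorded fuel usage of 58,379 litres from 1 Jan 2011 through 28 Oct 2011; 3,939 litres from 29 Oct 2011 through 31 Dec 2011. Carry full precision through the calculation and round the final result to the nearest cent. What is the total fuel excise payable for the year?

1 Jan – 28 Oct 2011: 58,379 litres at $1.14/litre → $66,552.06
29 Oct – 31 Dec 2011: 3,939 litres at $0.47/litre → $1,851.33

$68,403.39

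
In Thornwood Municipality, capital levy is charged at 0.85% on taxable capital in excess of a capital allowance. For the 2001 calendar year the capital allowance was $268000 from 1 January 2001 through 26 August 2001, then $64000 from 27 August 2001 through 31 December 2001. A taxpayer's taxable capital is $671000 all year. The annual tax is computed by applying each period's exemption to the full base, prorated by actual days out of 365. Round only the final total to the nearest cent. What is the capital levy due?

1 January – 26 August 2001: 238 days, exemption $268000 → ($671000 − $268000) × 0.85% × 238/365 = $2233.6137
27 August – 31 December 2001: 127 days, exemption $64000 → ($671000 − $64000) × 0.85% × 127/365 = $1795.2233
Total = $4028.8370

$4028.84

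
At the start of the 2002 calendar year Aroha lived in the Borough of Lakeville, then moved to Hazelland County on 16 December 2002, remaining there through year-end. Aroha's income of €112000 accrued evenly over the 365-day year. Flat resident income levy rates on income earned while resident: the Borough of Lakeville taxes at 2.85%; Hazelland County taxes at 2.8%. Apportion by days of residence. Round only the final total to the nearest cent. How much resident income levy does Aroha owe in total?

€3189.55

The Borough of Lakeville, 1 January – 15 December 2002: 349 days → €112000 × 2.85% × 349/365 = €3052.0767
Hazelland County, 16 December – 31 December 2002: 16 days → €112000 × 2.8% × 16/365 = €137.4685
Total = €3189.5452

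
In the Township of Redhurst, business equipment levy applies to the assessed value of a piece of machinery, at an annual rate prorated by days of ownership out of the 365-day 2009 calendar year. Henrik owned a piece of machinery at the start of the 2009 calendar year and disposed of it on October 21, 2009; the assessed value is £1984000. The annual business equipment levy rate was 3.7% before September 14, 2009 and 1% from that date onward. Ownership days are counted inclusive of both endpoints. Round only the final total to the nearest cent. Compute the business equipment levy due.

£53551.69

January 1 – September 13, 2009: 256 days at 3.7% → £1984000 × 3.7% × 256/365 = £51486.1589
September 14 – October 21, 2009: 38 days at 1% → £1984000 × 1% × 38/365 = £2065.5342
Total = £53551.6932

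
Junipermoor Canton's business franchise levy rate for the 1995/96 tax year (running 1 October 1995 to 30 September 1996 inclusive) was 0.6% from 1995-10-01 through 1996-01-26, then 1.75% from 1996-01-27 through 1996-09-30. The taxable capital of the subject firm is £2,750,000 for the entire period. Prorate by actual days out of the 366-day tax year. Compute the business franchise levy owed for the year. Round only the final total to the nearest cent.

£37,928.96

1995-10-01 to 1996-01-26: 118 days at 0.6% → £2,750,000 × 0.6% × 118/366 = £5,319.6721
1996-01-27 to 1996-09-30: 248 days at 1.75% → £2,750,000 × 1.75% × 248/366 = £32,609.2896
Total = £37,928.9617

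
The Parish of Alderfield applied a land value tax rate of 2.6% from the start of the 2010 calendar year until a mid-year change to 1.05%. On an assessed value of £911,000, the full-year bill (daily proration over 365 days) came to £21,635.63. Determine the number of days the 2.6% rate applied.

312 days

Let d = days at the first rate; then 365 − d days at the second rate.
£911,000 × [2.6%·d + 1.05%·(365−d)] / 365 = £21,635.63
Solving gives d = 312, so the new rate took effect on November 9, 2010.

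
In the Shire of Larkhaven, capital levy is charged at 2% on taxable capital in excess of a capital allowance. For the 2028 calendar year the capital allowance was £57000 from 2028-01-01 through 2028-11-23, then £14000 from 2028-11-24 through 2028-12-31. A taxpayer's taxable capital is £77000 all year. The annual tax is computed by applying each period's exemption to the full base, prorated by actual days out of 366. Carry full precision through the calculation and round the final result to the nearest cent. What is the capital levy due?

£489.29

2028-01-01 to 2028-11-23: 328 days, exemption £57000 → (£77000 − £57000) × 2% × 328/366 = £358.4699
2028-11-24 to 2028-12-31: 38 days, exemption £14000 → (£77000 − £14000) × 2% × 38/366 = £130.8197
Total = £489.2896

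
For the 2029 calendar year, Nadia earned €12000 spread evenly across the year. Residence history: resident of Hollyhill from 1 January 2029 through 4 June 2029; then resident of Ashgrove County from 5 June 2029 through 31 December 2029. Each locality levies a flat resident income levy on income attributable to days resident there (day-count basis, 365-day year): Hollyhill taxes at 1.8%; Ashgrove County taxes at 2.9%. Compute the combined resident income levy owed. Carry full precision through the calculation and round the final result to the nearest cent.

€291.95

Hollyhill, 1 January – 4 June 2029: 155 days → €12000 × 1.8% × 155/365 = €91.7260
Ashgrove County, 5 June – 31 December 2029: 210 days → €12000 × 2.9% × 210/365 = €200.2192
Total = €291.9452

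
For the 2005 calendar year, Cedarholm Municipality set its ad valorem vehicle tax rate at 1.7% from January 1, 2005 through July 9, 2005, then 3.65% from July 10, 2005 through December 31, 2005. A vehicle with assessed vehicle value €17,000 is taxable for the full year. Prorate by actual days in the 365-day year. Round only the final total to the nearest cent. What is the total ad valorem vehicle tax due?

€447.94

January 1 – July 9, 2005: 190 days at 1.7% → €17,000 × 1.7% × 190/365 = €150.4384
July 10 – December 31, 2005: 175 days at 3.65% → €17,000 × 3.65% × 175/365 = €297.5000
Total = €447.9384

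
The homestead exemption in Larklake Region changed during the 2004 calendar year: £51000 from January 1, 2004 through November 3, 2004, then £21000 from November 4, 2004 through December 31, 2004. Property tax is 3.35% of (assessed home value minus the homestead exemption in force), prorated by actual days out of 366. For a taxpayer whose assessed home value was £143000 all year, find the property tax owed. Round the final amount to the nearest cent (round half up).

January 1 – November 3, 2004: 308 days, exemption £51000 → (£143000 − £51000) × 3.35% × 308/366 = £2593.5956
November 4 – December 31, 2004: 58 days, exemption £21000 → (£143000 − £21000) × 3.35% × 58/366 = £647.6667
Total = £3241.2623

£3241.26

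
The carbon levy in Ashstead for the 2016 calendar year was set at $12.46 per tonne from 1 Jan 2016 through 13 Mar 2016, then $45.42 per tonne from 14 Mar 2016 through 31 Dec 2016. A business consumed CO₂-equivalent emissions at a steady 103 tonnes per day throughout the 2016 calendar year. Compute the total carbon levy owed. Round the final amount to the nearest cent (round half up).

$1,464,416.92

1 Jan – 13 Mar 2016: 73 days × 103 tonnes/day = 7,519 tonnes at $12.46/tonne → $93,686.74
14 Mar – 31 Dec 2016: 293 days × 103 tonnes/day = 30,179 tonnes at $45.42/tonne → $1,370,730.18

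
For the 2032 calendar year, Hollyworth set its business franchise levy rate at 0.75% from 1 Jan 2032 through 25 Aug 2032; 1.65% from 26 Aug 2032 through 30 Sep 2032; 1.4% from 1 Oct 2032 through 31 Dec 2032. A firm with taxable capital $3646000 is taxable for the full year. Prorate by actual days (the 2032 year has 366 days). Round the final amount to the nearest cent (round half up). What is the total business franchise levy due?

1 Jan – 25 Aug 2032: 238 days at 0.75% → $3646000 × 0.75% × 238/366 = $17781.7213
26 Aug – 30 Sep 2032: 36 days at 1.65% → $3646000 × 1.65% × 36/366 = $5917.2787
1 Oct – 31 Dec 2032: 92 days at 1.4% → $3646000 × 1.4% × 92/366 = $12830.7322
Total = $36529.7322

$36529.73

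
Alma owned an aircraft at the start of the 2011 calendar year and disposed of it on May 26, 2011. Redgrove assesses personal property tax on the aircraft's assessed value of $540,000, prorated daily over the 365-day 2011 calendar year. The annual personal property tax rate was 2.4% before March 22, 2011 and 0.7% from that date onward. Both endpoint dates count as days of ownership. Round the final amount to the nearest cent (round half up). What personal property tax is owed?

$3,524.05

January 1 – March 21, 2011: 80 days at 2.4% → $540,000 × 2.4% × 80/365 = $2,840.5479
March 22 – May 26, 2011: 66 days at 0.7% → $540,000 × 0.7% × 66/365 = $683.5068
Total = $3,524.0548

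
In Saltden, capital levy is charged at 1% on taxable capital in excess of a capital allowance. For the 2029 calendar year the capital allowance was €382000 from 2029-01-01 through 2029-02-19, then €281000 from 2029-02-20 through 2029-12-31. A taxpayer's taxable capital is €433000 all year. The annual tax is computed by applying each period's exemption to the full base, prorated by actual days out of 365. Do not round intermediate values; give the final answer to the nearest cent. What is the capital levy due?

€1381.64

2029-01-01 to 2029-02-19: 50 days, exemption €382000 → (€433000 − €382000) × 1% × 50/365 = €69.8630
2029-02-20 to 2029-12-31: 315 days, exemption €281000 → (€433000 − €281000) × 1% × 315/365 = €1311.7808
Total = €1381.6438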